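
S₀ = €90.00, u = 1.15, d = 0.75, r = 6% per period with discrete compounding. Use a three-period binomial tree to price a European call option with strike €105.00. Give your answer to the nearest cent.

€12.46

Risk-neutral probability p = (1 + 0.06 − 0.75)/(1.15 − 0.75) = 0.3100/0.4000 = 0.7750
Terminal stock prices: S_uuu = 136.9, S_uud = 89.27, S_udd = 58.22, S_ddd = 37.97
Terminal payoffs (S − K): max(31.88, 0) = 31.88, max(-15.73, 0) = 0, max(-46.78, 0) = 0, max(-67.03, 0) = 0
Node uu (S = 119): V_uu = 1/1.06·[0.7750·31.8787 + 0.2250·0.0000] = 23.3076
Node ud (S = 77.62): V_ud = 1/1.06·[0.7750·0.0000 + 0.2250·0.0000] = 0.0000
Node dd (S = 50.62): V_dd = 1/1.06·[0.7750·0.0000 + 0.2250·0.0000] = 0.0000
Node u (S = 103.5): V_u = 1/1.06·[0.7750·23.3076 + 0.2250·0.0000] = 17.0409
Node d (S = 67.5): V_d = 1/1.06·[0.7750·0.0000 + 0.2250·0.0000] = 0.0000
Node 0 (S = 90): V_0 = 1/1.06·[0.7750·17.0409 + 0.2250·0.0000] = 12.4592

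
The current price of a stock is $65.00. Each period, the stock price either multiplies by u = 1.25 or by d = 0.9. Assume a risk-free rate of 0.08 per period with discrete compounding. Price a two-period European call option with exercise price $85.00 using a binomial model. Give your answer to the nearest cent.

$3.76

Risk-neutral probability p = (1 + 0.08 − 0.9)/(1.25 − 0.9) = 0.1800/0.3500 = 0.5143
Terminal stock prices: S_uu = 101.6, S_ud = 73.12, S_dd = 52.65
Terminal payoffs (S − K): max(16.56, 0) = 16.56, max(-11.88, 0) = 0, max(-32.35, 0) = 0
Node u (S = 81.25): V_u = 1/1.08·[0.5143·16.5625 + 0.4857·0.0000] = 7.8869
Node d (S = 58.5): V_d = 1/1.08·[0.5143·0.0000 + 0.4857·0.0000] = 0.0000
Node 0 (S = 65): V_0 = 1/1.08·[0.5143·7.8869 + 0.4857·0.0000] = 3.7557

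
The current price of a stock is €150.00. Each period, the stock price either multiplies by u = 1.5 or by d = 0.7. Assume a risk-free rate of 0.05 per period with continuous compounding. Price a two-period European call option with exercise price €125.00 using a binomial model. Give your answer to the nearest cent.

€51.56

Risk-neutral probability p = (e^0.05 − 0.7)/(1.5 − 0.7) = 0.3513/0.8000 = 0.4391
Terminal stock prices: S_uu = 337.5, S_ud = 157.5, S_dd = 73.5
Terminal payoffs (S − K): max(212.5, 0) = 212.5, max(32.5, 0) = 32.5, max(-51.5, 0) = 0
Node u (S = 225): V_u = e^(−0.05)·[0.4391·212.5000 + 0.5609·32.5000] = 106.0963
Node d (S = 105): V_d = e^(−0.05)·[0.4391·32.5000 + 0.5609·0.0000] = 13.5744
Node 0 (S = 150): V_0 = e^(−0.05)·[0.4391·106.0963 + 0.5609·13.5744] = 51.5564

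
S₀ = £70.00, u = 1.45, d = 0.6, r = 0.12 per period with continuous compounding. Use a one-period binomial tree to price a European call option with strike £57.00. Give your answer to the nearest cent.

£24.49

Risk-neutral probability p = (e^0.12 − 0.6)/(1.45 − 0.6) = 0.5275/0.8500 = 0.6206
Terminal stock prices: S_u = 101.5, S_d = 42
Terminal payoffs (S − K): max(44.5, 0) = 44.5, max(-15, 0) = 0
Node 0 (S = 70): V_0 = e^(−0.12)·[0.6206·44.5000 + 0.3794·0.0000] = 24.4932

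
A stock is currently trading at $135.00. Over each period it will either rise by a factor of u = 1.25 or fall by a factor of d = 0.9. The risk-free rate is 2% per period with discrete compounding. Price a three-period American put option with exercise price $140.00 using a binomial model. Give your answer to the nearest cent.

Risk-neutral probability p = (1 + 0.02 − 0.9)/(1.25 − 0.9) = 0.1200/0.3500 = 0.3429
Terminal stock prices: S_uuu = 263.7, S_uud = 189.8, S_udd = 136.7, S_ddd = 98.42
Terminal payoffs (K − S): max(-123.7, 0) = 0, max(-49.84, 0) = 0, max(3.312, 0) = 3.312, max(41.58, 0) = 41.58
Node uu (S = 210.9): continuation = 1/1.02·[0.3429·0.0000 + 0.6571·0.0000] = 0.0000; exercise value = 0.0000 ≤ continuation, so V_uu = 0.0000
Node ud (S = 151.9): continuation = 1/1.02·[0.3429·0.0000 + 0.6571·3.3125] = 2.1341; exercise value = 0.0000 ≤ continuation, so V_ud = 2.1341
Node dd (S = 109.4): continuation = 1/1.02·[0.3429·3.3125 + 0.6571·41.5850] = 27.9049; exercise value = 30.6500 > continuation, so V_dd = 30.6500 (exercise)
Node u (S = 168.8): continuation = 1/1.02·[0.3429·0.0000 + 0.6571·2.1341] = 1.3749; exercise value = 0.0000 ≤ continuation, so V_u = 1.3749
Node d (S = 121.5): continuation = 1/1.02·[0.3429·2.1341 + 0.6571·30.6500] = 20.4638; exercise value = 18.5000 ≤ continuation, so V_d = 20.4638
Node 0 (S = 135): continuation = 1/1.02·[0.3429·1.3749 + 0.6571·20.4638] = 13.6461; exercise value = 5.0000 ≤ continuation, so V_0 = 13.6461

$13.65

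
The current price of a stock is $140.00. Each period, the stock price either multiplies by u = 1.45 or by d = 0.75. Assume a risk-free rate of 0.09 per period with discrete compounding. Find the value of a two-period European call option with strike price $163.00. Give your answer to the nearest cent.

Risk-neutral probability p = (1 + 0.09 − 0.75)/(1.45 − 0.75) = 0.3400/0.7000 = 0.4857
Terminal stock prices: S_uu = 294.4, S_ud = 152.2, S_dd = 78.75
Terminal payoffs (S − K): max(131.4, 0) = 131.4, max(-10.75, 0) = 0, max(-84.25, 0) = 0
Node u (S = 203): V_u = 1/1.09·[0.4857·131.3500 + 0.5143·0.0000] = 58.5308
Node d (S = 105): V_d = 1/1.09·[0.4857·0.0000 + 0.5143·0.0000] = 0.0000
Node 0 (S = 140): V_0 = 1/1.09·[0.4857·58.5308 + 0.5143·0.0000] = 26.0819

$26.08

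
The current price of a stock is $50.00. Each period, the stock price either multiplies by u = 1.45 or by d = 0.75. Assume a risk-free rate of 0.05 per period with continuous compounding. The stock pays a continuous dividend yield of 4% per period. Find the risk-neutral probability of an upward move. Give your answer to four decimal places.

Per-period risk-free factor R = e^0.05 = 1.0513; dividend-adjusted growth = e^(0.05−0.04) = 1.0101.
Risk-neutral probability p = (1.0101 − 0.75)/(1.45 − 0.75) = 0.2601/0.7000 = 0.3715

p = 0.3715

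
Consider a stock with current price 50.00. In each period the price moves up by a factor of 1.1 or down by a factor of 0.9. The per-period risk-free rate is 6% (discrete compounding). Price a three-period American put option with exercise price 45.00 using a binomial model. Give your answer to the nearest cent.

0.18

Risk-neutral probability p = (1 + 0.06 − 0.9)/(1.1 − 0.9) = 0.1600/0.2000 = 0.8000
Terminal stock prices: S_uuu = 66.55, S_uud = 54.45, S_udd = 44.55, S_ddd = 36.45
Terminal payoffs (K − S): max(-21.55, 0) = 0, max(-9.45, 0) = 0, max(0.45, 0) = 0.45, max(8.55, 0) = 8.55
Node uu (S = 60.5): continuation = 1/1.06·[0.8000·0.0000 + 0.2000·0.0000] = 0.0000; exercise value = 0.0000 ≤ continuation, so V_uu = 0.0000
Node ud (S = 49.5): continuation = 1/1.06·[0.8000·0.0000 + 0.2000·0.4500] = 0.0849; exercise value = 0.0000 ≤ continuation, so V_ud = 0.0849
Node dd (S = 40.5): continuation = 1/1.06·[0.8000·0.4500 + 0.2000·8.5500] = 1.9528; exercise value = 4.5000 > continuation, so V_dd = 4.5000 (exercise)
Node u (S = 55): continuation = 1/1.06·[0.8000·0.0000 + 0.2000·0.0849] = 0.0160; exercise value = 0.0000 ≤ continuation, so V_u = 0.0160
Node d (S = 45): continuation = 1/1.06·[0.8000·0.0849 + 0.2000·4.5000] = 0.9131; exercise value = 0.0000 ≤ continuation, so V_d = 0.9131
Node 0 (S = 50): continuation = 1/1.06·[0.8000·0.0160 + 0.2000·0.9131] = 0.1844; exercise value = 0.0000 ≤ continuation, so V_0 = 0.1844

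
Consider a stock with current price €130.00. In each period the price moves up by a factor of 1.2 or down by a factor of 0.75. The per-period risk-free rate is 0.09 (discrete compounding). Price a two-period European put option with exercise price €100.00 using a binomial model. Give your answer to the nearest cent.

Risk-neutral probability p = (1 + 0.09 − 0.75)/(1.2 − 0.75) = 0.3400/0.4500 = 0.7556
Terminal stock prices: S_uu = 187.2, S_ud = 117, S_dd = 73.12
Terminal payoffs (K − S): max(-87.2, 0) = 0, max(-17, 0) = 0, max(26.88, 0) = 26.88
Node u (S = 156): V_u = 1/1.09·[0.7556·0.0000 + 0.2444·0.0000] = 0.0000
Node d (S = 97.5): V_d = 1/1.09·[0.7556·0.0000 + 0.2444·26.8750] = 6.0270
Node 0 (S = 130): V_0 = 1/1.09·[0.7556·0.0000 + 0.2444·6.0270] = 1.3516

€1.35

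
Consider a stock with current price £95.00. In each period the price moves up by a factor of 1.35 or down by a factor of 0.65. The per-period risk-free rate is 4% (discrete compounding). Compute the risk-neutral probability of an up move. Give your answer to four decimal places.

Risk-neutral probability p = (1 + 0.04 − 0.65)/(1.35 − 0.65) = 0.3900/0.7000 = 0.5571

p = 0.5571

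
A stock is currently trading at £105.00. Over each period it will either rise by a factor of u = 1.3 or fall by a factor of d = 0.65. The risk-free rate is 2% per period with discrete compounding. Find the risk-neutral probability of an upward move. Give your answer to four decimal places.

p = 0.5692

Risk-neutral probability p = (1 + 0.02 − 0.65)/(1.3 − 0.65) = 0.3700/0.6500 = 0.5692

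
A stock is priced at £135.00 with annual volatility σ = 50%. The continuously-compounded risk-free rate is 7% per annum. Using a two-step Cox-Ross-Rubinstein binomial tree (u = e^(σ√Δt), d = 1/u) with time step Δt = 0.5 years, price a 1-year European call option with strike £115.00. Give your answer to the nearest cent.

CRR parameters: u = e^(σ√Δt) = e^(0.5·√0.5) = 1.4241, d = 1/u = 0.7022
Per-period rate: rΔt = 0.07·0.5 = 0.035, so R = e^0.035 = 1.0356
Risk-neutral probability p = (e^0.035 − 0.7022)/(1.4241 − 0.7022) = 0.3334/0.7219 = 0.4619
Terminal stock prices: S_uu = 273.8, S_ud = 135, S_dd = 66.56
Terminal payoffs (S − K): max(158.8, 0) = 158.8, max(20, 0) = 20, max(-48.44, 0) = 0
Node u (S = 192.3): V_u = e^(−0.035)·[0.4619·158.7955 + 0.5381·20.0000] = 81.2114
Node d (S = 94.8): V_d = e^(−0.035)·[0.4619·20.0000 + 0.5381·0.0000] = 8.9195
Node 0 (S = 135): V_0 = e^(−0.035)·[0.4619·81.2114 + 0.5381·8.9195] = 40.8531

£40.85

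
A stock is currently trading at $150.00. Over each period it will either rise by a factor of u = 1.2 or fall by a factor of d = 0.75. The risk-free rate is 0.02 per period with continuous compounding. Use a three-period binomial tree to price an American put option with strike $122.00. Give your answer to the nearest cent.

$9.52

Risk-neutral probability p = (e^0.02 − 0.75)/(1.2 − 0.75) = 0.2702/0.4500 = 0.6004
Terminal stock prices: S_uuu = 259.2, S_uud = 162, S_udd = 101.2, S_ddd = 63.28
Terminal payoffs (K − S): max(-137.2, 0) = 0, max(-40, 0) = 0, max(20.75, 0) = 20.75, max(58.72, 0) = 58.72
Node uu (S = 216): continuation = e^(−0.02)·[0.6004·0.0000 + 0.3996·0.0000] = 0.0000; exercise value = 0.0000 ≤ continuation, so V_uu = 0.0000
Node ud (S = 135): continuation = e^(−0.02)·[0.6004·0.0000 + 0.3996·20.7500] = 8.1265; exercise value = 0.0000 ≤ continuation, so V_ud = 8.1265
Node dd (S = 84.38): continuation = e^(−0.02)·[0.6004·20.7500 + 0.3996·58.7188] = 35.2092; exercise value = 37.6250 > continuation, so V_dd = 37.6250 (exercise)
Node u (S = 180): continuation = e^(−0.02)·[0.6004·0.0000 + 0.3996·8.1265] = 3.1827; exercise value = 0.0000 ≤ continuation, so V_u = 3.1827
Node d (S = 112.5): continuation = e^(−0.02)·[0.6004·8.1265 + 0.3996·37.6250] = 19.5184; exercise value = 9.5000 ≤ continuation, so V_d = 19.5184
Node 0 (S = 150): continuation = e^(−0.02)·[0.6004·3.1827 + 0.3996·19.5184] = 9.5174; exercise value = 0.0000 ≤ continuation, so V_0 = 9.5174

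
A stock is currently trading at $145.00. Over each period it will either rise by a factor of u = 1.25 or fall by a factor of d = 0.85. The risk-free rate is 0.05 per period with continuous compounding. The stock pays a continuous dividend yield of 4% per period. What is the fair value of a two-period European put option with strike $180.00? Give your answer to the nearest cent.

Per-period risk-free factor R = e^0.05 = 1.0513; dividend-adjusted growth = e^(0.05−0.04) = 1.0101.
Risk-neutral probability p = (1.0101 − 0.85)/(1.25 − 0.85) = 0.1601/0.4000 = 0.4001
Terminal stock prices: S_uu = 226.6, S_ud = 154.1, S_dd = 104.8
Terminal payoffs (K − S): max(-46.56, 0) = 0, max(25.94, 0) = 25.94, max(75.24, 0) = 75.24
Node u (S = 181.2): V_u = e^(−0.05)·[0.4001·0.0000 + 0.5999·25.9375] = 14.8004
Node d (S = 123.2): V_d = e^(−0.05)·[0.4001·25.9375 + 0.5999·75.2375] = 52.8040
Node 0 (S = 145): V_0 = e^(−0.05)·[0.4001·14.8004 + 0.5999·52.8040] = 35.7641

$35.76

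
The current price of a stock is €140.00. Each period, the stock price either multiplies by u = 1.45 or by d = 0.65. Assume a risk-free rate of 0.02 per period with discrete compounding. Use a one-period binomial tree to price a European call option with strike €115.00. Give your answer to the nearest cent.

Risk-neutral probability p = (1 + 0.02 − 0.65)/(1.45 − 0.65) = 0.3700/0.8000 = 0.4625
Terminal stock prices: S_u = 203, S_d = 91
Terminal payoffs (S − K): max(88, 0) = 88, max(-24, 0) = 0
Node 0 (S = 140): V_0 = 1/1.02·[0.4625·88.0000 + 0.5375·0.0000] = 39.9020

€39.90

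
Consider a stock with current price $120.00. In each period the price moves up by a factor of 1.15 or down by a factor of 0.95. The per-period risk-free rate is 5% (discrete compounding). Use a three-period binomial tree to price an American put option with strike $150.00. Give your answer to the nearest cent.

Risk-neutral probability p = (1 + 0.05 − 0.95)/(1.15 − 0.95) = 0.1000/0.2000 = 0.5000
Terminal stock prices: S_uuu = 182.5, S_uud = 150.8, S_udd = 124.5, S_ddd = 102.9
Terminal payoffs (K − S): max(-32.5, 0) = 0, max(-0.765, 0) = 0, max(25.45, 0) = 25.45, max(47.12, 0) = 47.12
Node uu (S = 158.7): continuation = 1/1.05·[0.5000·0.0000 + 0.5000·0.0000] = 0.0000; exercise value = 0.0000 ≤ continuation, so V_uu = 0.0000
Node ud (S = 131.1): continuation = 1/1.05·[0.5000·0.0000 + 0.5000·25.4550] = 12.1214; exercise value = 18.9000 > continuation, so V_ud = 18.9000 (exercise)
Node dd (S = 108.3): continuation = 1/1.05·[0.5000·25.4550 + 0.5000·47.1150] = 34.5571; exercise value = 41.7000 > continuation, so V_dd = 41.7000 (exercise)
Node u (S = 138): continuation = 1/1.05·[0.5000·0.0000 + 0.5000·18.9000] = 9.0000; exercise value = 12.0000 > continuation, so V_u = 12.0000 (exercise)
Node d (S = 114): continuation = 1/1.05·[0.5000·18.9000 + 0.5000·41.7000] = 28.8571; exercise value = 36.0000 > continuation, so V_d = 36.0000 (exercise)
Node 0 (S = 120): continuation = 1/1.05·[0.5000·12.0000 + 0.5000·36.0000] = 22.8571; exercise value = 30.0000 > continuation, so V_0 = 30.0000 (exercise)

$30.00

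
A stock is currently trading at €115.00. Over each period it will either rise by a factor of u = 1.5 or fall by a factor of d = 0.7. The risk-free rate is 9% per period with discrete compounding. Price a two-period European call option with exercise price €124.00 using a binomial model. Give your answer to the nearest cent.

€26.95

Risk-neutral probability p = (1 + 0.09 − 0.7)/(1.5 − 0.7) = 0.3900/0.8000 = 0.4875
Terminal stock prices: S_uu = 258.8, S_ud = 120.7, S_dd = 56.35
Terminal payoffs (S − K): max(134.8, 0) = 134.8, max(-3.25, 0) = 0, max(-67.65, 0) = 0
Node u (S = 172.5): V_u = 1/1.09·[0.4875·134.7500 + 0.5125·0.0000] = 60.2666
Node d (S = 80.5): V_d = 1/1.09·[0.4875·0.0000 + 0.5125·0.0000] = 0.0000
Node 0 (S = 115): V_0 = 1/1.09·[0.4875·60.2666 + 0.5125·0.0000] = 26.9541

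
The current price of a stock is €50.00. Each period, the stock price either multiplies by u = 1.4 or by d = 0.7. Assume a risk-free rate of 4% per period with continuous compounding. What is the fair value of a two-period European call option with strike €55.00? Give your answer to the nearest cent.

€9.41

Risk-neutral probability p = (e^0.04 − 0.7)/(1.4 − 0.7) = 0.3408/0.7000 = 0.4869
Terminal stock prices: S_uu = 98, S_ud = 49, S_dd = 24.5
Terminal payoffs (S − K): max(43, 0) = 43, max(-6, 0) = 0, max(-30.5, 0) = 0
Node u (S = 70): V_u = e^(−0.04)·[0.4869·43.0000 + 0.5131·0.0000] = 20.1146
Node d (S = 35): V_d = e^(−0.04)·[0.4869·0.0000 + 0.5131·0.0000] = 0.0000
Node 0 (S = 50): V_0 = e^(−0.04)·[0.4869·20.1146 + 0.5131·0.0000] = 9.4093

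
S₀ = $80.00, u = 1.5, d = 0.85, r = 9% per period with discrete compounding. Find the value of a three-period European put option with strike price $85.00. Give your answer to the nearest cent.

$6.95

Risk-neutral probability p = (1 + 0.09 − 0.85)/(1.5 − 0.85) = 0.2400/0.6500 = 0.3692
Terminal stock prices: S_uuu = 270, S_uud = 153, S_udd = 86.7, S_ddd = 49.13
Terminal payoffs (K − S): max(-185, 0) = 0, max(-68, 0) = 0, max(-1.7, 0) = 0, max(35.87, 0) = 35.87
Node uu (S = 180): V_uu = 1/1.09·[0.3692·0.0000 + 0.6308·0.0000] = 0.0000
Node ud (S = 102): V_ud = 1/1.09·[0.3692·0.0000 + 0.6308·0.0000] = 0.0000
Node dd (S = 57.8): V_dd = 1/1.09·[0.3692·0.0000 + 0.6308·35.8700] = 20.7575
Node u (S = 120): V_u = 1/1.09·[0.3692·0.0000 + 0.6308·0.0000] = 0.0000
Node d (S = 68): V_d = 1/1.09·[0.3692·0.0000 + 0.6308·20.7575] = 12.0121
Node 0 (S = 80): V_0 = 1/1.09·[0.3692·0.0000 + 0.6308·12.0121] = 6.9513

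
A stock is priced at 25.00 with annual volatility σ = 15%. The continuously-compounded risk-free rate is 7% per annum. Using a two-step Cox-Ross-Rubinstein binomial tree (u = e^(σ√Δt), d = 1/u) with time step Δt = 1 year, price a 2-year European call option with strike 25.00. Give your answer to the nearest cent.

CRR parameters: u = e^(σ√Δt) = e^(0.15·√1) = 1.1618, d = 1/u = 0.8607
Per-period rate: rΔt = 0.07·1 = 0.07, so R = e^0.07 = 1.0725
Risk-neutral probability p = (e^0.07 − 0.8607)/(1.1618 − 0.8607) = 0.2118/0.3011 = 0.7034
Terminal stock prices: S_uu = 33.75, S_ud = 25, S_dd = 18.52
Terminal payoffs (S − K): max(8.746, 0) = 8.746, max(0, 0) = 0, max(-6.48, 0) = 0
Node u (S = 29.05): V_u = e^(−0.07)·[0.7034·8.7465 + 0.2966·0.0000] = 5.7360
Node d (S = 21.52): V_d = e^(−0.07)·[0.7034·0.0000 + 0.2966·0.0000] = 0.0000
Node 0 (S = 25): V_0 = e^(−0.07)·[0.7034·5.7360 + 0.2966·0.0000] = 3.7617

3.76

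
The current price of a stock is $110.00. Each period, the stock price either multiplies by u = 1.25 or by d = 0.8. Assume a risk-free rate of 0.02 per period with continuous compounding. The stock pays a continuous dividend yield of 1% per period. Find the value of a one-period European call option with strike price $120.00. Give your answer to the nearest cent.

Per-period risk-free factor R = e^0.02 = 1.0202; dividend-adjusted growth = e^(0.02−0.01) = 1.0101.
Risk-neutral probability p = (1.0101 − 0.8)/(1.25 − 0.8) = 0.2101/0.4500 = 0.4668
Terminal stock prices: S_u = 137.5, S_d = 88
Terminal payoffs (S − K): max(17.5, 0) = 17.5, max(-32, 0) = 0
Node 0 (S = 110): V_0 = e^(−0.02)·[0.4668·17.5000 + 0.5332·0.0000] = 8.0069

$8.01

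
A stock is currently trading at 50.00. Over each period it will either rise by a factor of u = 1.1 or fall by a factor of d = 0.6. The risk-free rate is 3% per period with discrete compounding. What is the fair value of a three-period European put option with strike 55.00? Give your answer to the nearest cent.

Risk-neutral probability p = (1 + 0.03 − 0.6)/(1.1 − 0.6) = 0.4300/0.5000 = 0.8600
Terminal stock prices: S_uuu = 66.55, S_uud = 36.3, S_udd = 19.8, S_ddd = 10.8
Terminal payoffs (K − S): max(-11.55, 0) = 0, max(18.7, 0) = 18.7, max(35.2, 0) = 35.2, max(44.2, 0) = 44.2
Node uu (S = 60.5): V_uu = 1/1.03·[0.8600·0.0000 + 0.1400·18.7000] = 2.5417
Node ud (S = 33): V_ud = 1/1.03·[0.8600·18.7000 + 0.1400·35.2000] = 20.3981
Node dd (S = 18): V_dd = 1/1.03·[0.8600·35.2000 + 0.1400·44.2000] = 35.3981
Node u (S = 55): V_u = 1/1.03·[0.8600·2.5417 + 0.1400·20.3981] = 4.8948
Node d (S = 30): V_d = 1/1.03·[0.8600·20.3981 + 0.1400·35.3981] = 21.8428
Node 0 (S = 50): V_0 = 1/1.03·[0.8600·4.8948 + 0.1400·21.8428] = 7.0558

7.06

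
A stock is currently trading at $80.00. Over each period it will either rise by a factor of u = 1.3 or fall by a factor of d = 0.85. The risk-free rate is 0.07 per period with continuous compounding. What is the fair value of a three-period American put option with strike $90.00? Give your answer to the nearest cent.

Risk-neutral probability p = (e^0.07 − 0.85)/(1.3 − 0.85) = 0.2225/0.4500 = 0.4945
Terminal stock prices: S_uuu = 175.8, S_uud = 114.9, S_udd = 75.14, S_ddd = 49.13
Terminal payoffs (K − S): max(-85.76, 0) = 0, max(-24.92, 0) = 0, max(14.86, 0) = 14.86, max(40.87, 0) = 40.87
Node uu (S = 135.2): continuation = e^(−0.07)·[0.4945·0.0000 + 0.5055·0.0000] = 0.0000; exercise value = 0.0000 ≤ continuation, so V_uu = 0.0000
Node ud (S = 88.4): continuation = e^(−0.07)·[0.4945·0.0000 + 0.5055·14.8600] = 7.0044; exercise value = 1.6000 ≤ continuation, so V_ud = 7.0044
Node dd (S = 57.8): continuation = e^(−0.07)·[0.4945·14.8600 + 0.5055·40.8700] = 26.1154; exercise value = 32.2000 > continuation, so V_dd = 32.2000 (exercise)
Node u (S = 104): continuation = e^(−0.07)·[0.4945·0.0000 + 0.5055·7.0044] = 3.3016; exercise value = 0.0000 ≤ continuation, so V_u = 3.3016
Node d (S = 68): continuation = e^(−0.07)·[0.4945·7.0044 + 0.5055·32.2000] = 18.4071; exercise value = 22.0000 > continuation, so V_d = 22.0000 (exercise)
Node 0 (S = 80): continuation = e^(−0.07)·[0.4945·3.3016 + 0.5055·22.0000] = 11.8921; exercise value = 10.0000 ≤ continuation, so V_0 = 11.8921

$11.89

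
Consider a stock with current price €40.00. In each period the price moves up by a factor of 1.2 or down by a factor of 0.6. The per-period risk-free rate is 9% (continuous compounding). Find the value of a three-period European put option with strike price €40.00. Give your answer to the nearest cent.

€2.96

Risk-neutral probability p = (e^0.09 − 0.6)/(1.2 − 0.6) = 0.4942/0.6000 = 0.8236
Terminal stock prices: S_uuu = 69.12, S_uud = 34.56, S_udd = 17.28, S_ddd = 8.64
Terminal payoffs (K − S): max(-29.12, 0) = 0, max(5.44, 0) = 5.44, max(22.72, 0) = 22.72, max(31.36, 0) = 31.36
Node uu (S = 57.6): V_uu = e^(−0.09)·[0.8236·0.0000 + 0.1764·5.4400] = 0.8769
Node ud (S = 28.8): V_ud = e^(−0.09)·[0.8236·5.4400 + 0.1764·22.7200] = 7.7572
Node dd (S = 14.4): V_dd = e^(−0.09)·[0.8236·22.7200 + 0.1764·31.3600] = 22.1572
Node u (S = 48): V_u = e^(−0.09)·[0.8236·0.8769 + 0.1764·7.7572] = 1.9105
Node d (S = 24): V_d = e^(−0.09)·[0.8236·7.7572 + 0.1764·22.1572] = 9.4108
Node 0 (S = 40): V_0 = e^(−0.09)·[0.8236·1.9105 + 0.1764·9.4108] = 2.9551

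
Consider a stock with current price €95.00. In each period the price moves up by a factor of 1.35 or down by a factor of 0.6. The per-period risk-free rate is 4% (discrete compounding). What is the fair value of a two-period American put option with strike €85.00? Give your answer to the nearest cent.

€12.93

Risk-neutral probability p = (1 + 0.04 − 0.6)/(1.35 − 0.6) = 0.4400/0.7500 = 0.5867
Terminal stock prices: S_uu = 173.1, S_ud = 76.95, S_dd = 34.2
Terminal payoffs (K − S): max(-88.14, 0) = 0, max(8.05, 0) = 8.05, max(50.8, 0) = 50.8
Node u (S = 128.2): continuation = 1/1.04·[0.5867·0.0000 + 0.4133·8.0500] = 3.1994; exercise value = 0.0000 ≤ continuation, so V_u = 3.1994
Node d (S = 57): continuation = 1/1.04·[0.5867·8.0500 + 0.4133·50.8000] = 24.7308; exercise value = 28.0000 > continuation, so V_d = 28.0000 (exercise)
Node 0 (S = 95): continuation = 1/1.04·[0.5867·3.1994 + 0.4133·28.0000] = 12.9330; exercise value = 0.0000 ≤ continuation, so V_0 = 12.9330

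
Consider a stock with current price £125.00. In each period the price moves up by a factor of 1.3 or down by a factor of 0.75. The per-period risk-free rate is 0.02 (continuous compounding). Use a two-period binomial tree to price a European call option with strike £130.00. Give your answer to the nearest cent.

Risk-neutral probability p = (e^0.02 − 0.75)/(1.3 − 0.75) = 0.2702/0.5500 = 0.4913
Terminal stock prices: S_uu = 211.3, S_ud = 121.9, S_dd = 70.31
Terminal payoffs (S − K): max(81.25, 0) = 81.25, max(-8.125, 0) = 0, max(-59.69, 0) = 0
Node u (S = 162.5): V_u = e^(−0.02)·[0.4913·81.2500 + 0.5087·0.0000] = 39.1257
Node d (S = 93.75): V_d = e^(−0.02)·[0.4913·0.0000 + 0.5087·0.0000] = 0.0000
Node 0 (S = 125): V_0 = e^(−0.02)·[0.4913·39.1257 + 0.5087·0.0000] = 18.8409

£18.84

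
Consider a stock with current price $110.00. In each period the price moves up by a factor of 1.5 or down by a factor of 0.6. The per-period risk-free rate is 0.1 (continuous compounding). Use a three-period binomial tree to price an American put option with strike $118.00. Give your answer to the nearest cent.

$25.33

Risk-neutral probability p = (e^0.1 − 0.6)/(1.5 − 0.6) = 0.5052/0.9000 = 0.5613
Terminal stock prices: S_uuu = 371.2, S_uud = 148.5, S_udd = 59.4, S_ddd = 23.76
Terminal payoffs (K − S): max(-253.2, 0) = 0, max(-30.5, 0) = 0, max(58.6, 0) = 58.6, max(94.24, 0) = 94.24
Node uu (S = 247.5): continuation = e^(−0.1)·[0.5613·0.0000 + 0.4387·0.0000] = 0.0000; exercise value = 0.0000 ≤ continuation, so V_uu = 0.0000
Node ud (S = 99): continuation = e^(−0.1)·[0.5613·0.0000 + 0.4387·58.6000] = 23.2613; exercise value = 19.0000 ≤ continuation, so V_ud = 23.2613
Node dd (S = 39.6): continuation = e^(−0.1)·[0.5613·58.6000 + 0.4387·94.2400] = 67.1708; exercise value = 78.4000 > continuation, so V_dd = 78.4000 (exercise)
Node u (S = 165): continuation = e^(−0.1)·[0.5613·0.0000 + 0.4387·23.2613] = 9.2336; exercise value = 0.0000 ≤ continuation, so V_u = 9.2336
Node d (S = 66): continuation = e^(−0.1)·[0.5613·23.2613 + 0.4387·78.4000] = 42.9351; exercise value = 52.0000 > continuation, so V_d = 52.0000 (exercise)
Node 0 (S = 110): continuation = e^(−0.1)·[0.5613·9.2336 + 0.4387·52.0000] = 25.3311; exercise value = 8.0000 ≤ continuation, so V_0 = 25.3311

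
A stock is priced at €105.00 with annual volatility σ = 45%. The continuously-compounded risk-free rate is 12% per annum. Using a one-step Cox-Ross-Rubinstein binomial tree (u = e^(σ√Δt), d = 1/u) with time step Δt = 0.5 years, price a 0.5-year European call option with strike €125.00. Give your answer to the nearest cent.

€9.41

CRR parameters: u = e^(σ√Δt) = e^(0.45·√0.5) = 1.3746, d = 1/u = 0.7275
Per-period rate: rΔt = 0.12·0.5 = 0.06, so R = e^0.06 = 1.0618
Risk-neutral probability p = (e^0.06 − 0.7275)/(1.3746 − 0.7275) = 0.3344/0.6472 = 0.5167
Terminal stock prices: S_u = 144.3, S_d = 76.38
Terminal payoffs (S − K): max(19.34, 0) = 19.34, max(-48.62, 0) = 0
Node 0 (S = 105): V_0 = e^(−0.06)·[0.5167·19.3381 + 0.4833·0.0000] = 9.4094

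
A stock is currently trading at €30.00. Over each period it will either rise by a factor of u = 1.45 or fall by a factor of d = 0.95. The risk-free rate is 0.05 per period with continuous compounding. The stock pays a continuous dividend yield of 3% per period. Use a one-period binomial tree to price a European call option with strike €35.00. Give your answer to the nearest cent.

€1.14

Per-period risk-free factor R = e^0.05 = 1.0513; dividend-adjusted growth = e^(0.05−0.03) = 1.0202.
Risk-neutral probability p = (1.0202 − 0.95)/(1.45 − 0.95) = 0.0702/0.5000 = 0.1404
Terminal stock prices: S_u = 43.5, S_d = 28.5
Terminal payoffs (S − K): max(8.5, 0) = 8.5, max(-6.5, 0) = 0
Node 0 (S = 30): V_0 = e^(−0.05)·[0.1404·8.5000 + 0.8596·0.0000] = 1.1352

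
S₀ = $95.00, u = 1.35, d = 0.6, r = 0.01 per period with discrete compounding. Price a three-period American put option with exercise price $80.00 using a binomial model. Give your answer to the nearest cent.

$16.60

Risk-neutral probability p = (1 + 0.01 − 0.6)/(1.35 − 0.6) = 0.4100/0.7500 = 0.5467
Terminal stock prices: S_uuu = 233.7, S_uud = 103.9, S_udd = 46.17, S_ddd = 20.52
Terminal payoffs (K − S): max(-153.7, 0) = 0, max(-23.88, 0) = 0, max(33.83, 0) = 33.83, max(59.48, 0) = 59.48
Node uu (S = 173.1): continuation = 1/1.01·[0.5467·0.0000 + 0.4533·0.0000] = 0.0000; exercise value = 0.0000 ≤ continuation, so V_uu = 0.0000
Node ud (S = 76.95): continuation = 1/1.01·[0.5467·0.0000 + 0.4533·33.8300] = 15.1844; exercise value = 3.0500 ≤ continuation, so V_ud = 15.1844
Node dd (S = 34.2): continuation = 1/1.01·[0.5467·33.8300 + 0.4533·59.4800] = 45.0079; exercise value = 45.8000 > continuation, so V_dd = 45.8000 (exercise)
Node u (S = 128.2): continuation = 1/1.01·[0.5467·0.0000 + 0.4533·15.1844] = 6.8155; exercise value = 0.0000 ≤ continuation, so V_u = 6.8155
Node d (S = 57): continuation = 1/1.01·[0.5467·15.1844 + 0.4533·45.8000] = 28.7757; exercise value = 23.0000 ≤ continuation, so V_d = 28.7757
Node 0 (S = 95): continuation = 1/1.01·[0.5467·6.8155 + 0.4533·28.7757] = 16.6047; exercise value = 0.0000 ≤ continuation, so V_0 = 16.6047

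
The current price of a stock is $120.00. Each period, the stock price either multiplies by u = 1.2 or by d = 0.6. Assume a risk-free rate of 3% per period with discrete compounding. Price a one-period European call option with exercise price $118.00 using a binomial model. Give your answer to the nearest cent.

Risk-neutral probability p = (1 + 0.03 − 0.6)/(1.2 − 0.6) = 0.4300/0.6000 = 0.7167
Terminal stock prices: S_u = 144, S_d = 72
Terminal payoffs (S − K): max(26, 0) = 26, max(-46, 0) = 0
Node 0 (S = 120): V_0 = 1/1.03·[0.7167·26.0000 + 0.2833·0.0000] = 18.0906

$18.09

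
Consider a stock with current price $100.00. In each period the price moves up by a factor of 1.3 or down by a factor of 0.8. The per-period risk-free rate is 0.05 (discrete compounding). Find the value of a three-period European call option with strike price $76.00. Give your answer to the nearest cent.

$37.03

Risk-neutral probability p = (1 + 0.05 − 0.8)/(1.3 − 0.8) = 0.2500/0.5000 = 0.5000
Terminal stock prices: S_uuu = 219.7, S_uud = 135.2, S_udd = 83.2, S_ddd = 51.2
Terminal payoffs (S − K): max(143.7, 0) = 143.7, max(59.2, 0) = 59.2, max(7.2, 0) = 7.2, max(-24.8, 0) = 0
Node uu (S = 169): V_uu = 1/1.05·[0.5000·143.7000 + 0.5000·59.2000] = 96.6190
Node ud (S = 104): V_ud = 1/1.05·[0.5000·59.2000 + 0.5000·7.2000] = 31.6190
Node dd (S = 64): V_dd = 1/1.05·[0.5000·7.2000 + 0.5000·0.0000] = 3.4286
Node u (S = 130): V_u = 1/1.05·[0.5000·96.6190 + 0.5000·31.6190] = 61.0658
Node d (S = 80): V_d = 1/1.05·[0.5000·31.6190 + 0.5000·3.4286] = 16.6893
Node 0 (S = 100): V_0 = 1/1.05·[0.5000·61.0658 + 0.5000·16.6893] = 37.0262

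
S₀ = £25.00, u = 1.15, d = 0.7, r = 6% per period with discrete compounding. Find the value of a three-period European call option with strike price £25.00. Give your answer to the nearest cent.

Risk-neutral probability p = (1 + 0.06 − 0.7)/(1.15 − 0.7) = 0.3600/0.4500 = 0.8000
Terminal stock prices: S_uuu = 38.02, S_uud = 23.14, S_udd = 14.09, S_ddd = 8.575
Terminal payoffs (S − K): max(13.02, 0) = 13.02, max(-1.856, 0) = 0, max(-10.91, 0) = 0, max(-16.43, 0) = 0
Node uu (S = 33.06): V_uu = 1/1.06·[0.8000·13.0219 + 0.2000·0.0000] = 9.8278
Node ud (S = 20.12): V_ud = 1/1.06·[0.8000·0.0000 + 0.2000·0.0000] = 0.0000
Node dd (S = 12.25): V_dd = 1/1.06·[0.8000·0.0000 + 0.2000·0.0000] = 0.0000
Node u (S = 28.75): V_u = 1/1.06·[0.8000·9.8278 + 0.2000·0.0000] = 7.4172
Node d (S = 17.5): V_d = 1/1.06·[0.8000·0.0000 + 0.2000·0.0000] = 0.0000
Node 0 (S = 25): V_0 = 1/1.06·[0.8000·7.4172 + 0.2000·0.0000] = 5.5979

£5.60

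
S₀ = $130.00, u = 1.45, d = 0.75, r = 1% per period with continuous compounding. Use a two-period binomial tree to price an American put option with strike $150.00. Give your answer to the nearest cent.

$34.64

Risk-neutral probability p = (e^0.01 − 0.75)/(1.45 − 0.75) = 0.2601/0.7000 = 0.3715
Terminal stock prices: S_uu = 273.3, S_ud = 141.4, S_dd = 73.12
Terminal payoffs (K − S): max(-123.3, 0) = 0, max(8.625, 0) = 8.625, max(76.88, 0) = 76.88
Node u (S = 188.5): continuation = e^(−0.01)·[0.3715·0.0000 + 0.6285·8.6250] = 5.3669; exercise value = 0.0000 ≤ continuation, so V_u = 5.3669
Node d (S = 97.5): continuation = e^(−0.01)·[0.3715·8.6250 + 0.6285·76.8750] = 51.0075; exercise value = 52.5000 > continuation, so V_d = 52.5000 (exercise)
Node 0 (S = 130): continuation = e^(−0.01)·[0.3715·5.3669 + 0.6285·52.5000] = 34.6419; exercise value = 20.0000 ≤ continuation, so V_0 = 34.6419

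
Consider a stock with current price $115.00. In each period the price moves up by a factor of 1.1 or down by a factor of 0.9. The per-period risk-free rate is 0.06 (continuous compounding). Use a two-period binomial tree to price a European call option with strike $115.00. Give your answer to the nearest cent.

Risk-neutral probability p = (e^0.06 − 0.9)/(1.1 − 0.9) = 0.1618/0.2000 = 0.8092
Terminal stock prices: S_uu = 139.2, S_ud = 113.9, S_dd = 93.15
Terminal payoffs (S − K): max(24.15, 0) = 24.15, max(-1.15, 0) = 0, max(-21.85, 0) = 0
Node u (S = 126.5): V_u = e^(−0.06)·[0.8092·24.1500 + 0.1908·0.0000] = 18.4037
Node d (S = 103.5): V_d = e^(−0.06)·[0.8092·0.0000 + 0.1908·0.0000] = 0.0000
Node 0 (S = 115): V_0 = e^(−0.06)·[0.8092·18.4037 + 0.1908·0.0000] = 14.0247

$14.02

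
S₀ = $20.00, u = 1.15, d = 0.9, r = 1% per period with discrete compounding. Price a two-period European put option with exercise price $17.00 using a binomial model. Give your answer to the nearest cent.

$0.25

Risk-neutral probability p = (1 + 0.01 − 0.9)/(1.15 − 0.9) = 0.1100/0.2500 = 0.4400
Terminal stock prices: S_uu = 26.45, S_ud = 20.7, S_dd = 16.2
Terminal payoffs (K − S): max(-9.45, 0) = 0, max(-3.7, 0) = 0, max(0.8, 0) = 0.8
Node u (S = 23): V_u = 1/1.01·[0.4400·0.0000 + 0.5600·0.0000] = 0.0000
Node d (S = 18): V_d = 1/1.01·[0.4400·0.0000 + 0.5600·0.8000] = 0.4436
Node 0 (S = 20): V_0 = 1/1.01·[0.4400·0.0000 + 0.5600·0.4436] = 0.2459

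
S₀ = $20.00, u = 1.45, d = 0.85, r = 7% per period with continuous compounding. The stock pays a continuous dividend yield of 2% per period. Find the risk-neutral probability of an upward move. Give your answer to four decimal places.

Per-period risk-free factor R = e^0.07 = 1.0725; dividend-adjusted growth = e^(0.07−0.02) = 1.0513.
Risk-neutral probability p = (1.0513 − 0.85)/(1.45 − 0.85) = 0.2013/0.6000 = 0.3355

p = 0.3355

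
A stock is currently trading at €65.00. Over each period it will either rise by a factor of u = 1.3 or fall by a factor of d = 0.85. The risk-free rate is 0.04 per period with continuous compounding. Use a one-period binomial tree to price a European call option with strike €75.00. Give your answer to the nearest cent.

€3.87

Risk-neutral probability p = (e^0.04 − 0.85)/(1.3 − 0.85) = 0.1908/0.4500 = 0.4240
Terminal stock prices: S_u = 84.5, S_d = 55.25
Terminal payoffs (S − K): max(9.5, 0) = 9.5, max(-19.75, 0) = 0
Node 0 (S = 65): V_0 = e^(−0.04)·[0.4240·9.5000 + 0.5760·0.0000] = 3.8703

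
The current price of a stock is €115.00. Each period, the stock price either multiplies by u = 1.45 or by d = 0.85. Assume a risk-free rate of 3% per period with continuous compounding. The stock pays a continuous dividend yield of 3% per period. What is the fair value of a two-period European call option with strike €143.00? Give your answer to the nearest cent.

Per-period risk-free factor R = e^0.03 = 1.0305; dividend-adjusted growth = e^(0.03−0.03) = 1.0000.
Risk-neutral probability p = (1.0000 − 0.85)/(1.45 − 0.85) = 0.1500/0.6000 = 0.2500
Terminal stock prices: S_uu = 241.8, S_ud = 141.7, S_dd = 83.09
Terminal payoffs (S − K): max(98.79, 0) = 98.79, max(-1.263, 0) = 0, max(-59.91, 0) = 0
Node u (S = 166.8): V_u = e^(−0.03)·[0.2500·98.7875 + 0.7500·0.0000] = 23.9670
Node d (S = 97.75): V_d = e^(−0.03)·[0.2500·0.0000 + 0.7500·0.0000] = 0.0000
Node 0 (S = 115): V_0 = e^(−0.03)·[0.2500·23.9670 + 0.7500·0.0000] = 5.8147

€5.81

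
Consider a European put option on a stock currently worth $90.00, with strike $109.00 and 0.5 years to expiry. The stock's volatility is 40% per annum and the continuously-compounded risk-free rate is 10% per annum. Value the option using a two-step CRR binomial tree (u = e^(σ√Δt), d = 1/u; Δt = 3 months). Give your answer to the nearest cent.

CRR parameters: u = e^(σ√Δt) = e^(0.4·√0.25) = 1.2214, d = 1/u = 0.8187
Per-period rate: rΔt = 0.1·0.25 = 0.025, so R = e^0.025 = 1.0253
Risk-neutral probability p = (e^0.025 − 0.8187)/(1.2214 − 0.8187) = 0.2066/0.4027 = 0.5130
Terminal stock prices: S_uu = 134.3, S_ud = 90, S_dd = 60.33
Terminal payoffs (K − S): max(-25.26, 0) = 0, max(19, 0) = 19, max(48.67, 0) = 48.67
Node u (S = 109.9): V_u = e^(−0.025)·[0.5130·0.0000 + 0.4870·19.0000] = 9.0239
Node d (S = 73.69): V_d = e^(−0.025)·[0.5130·19.0000 + 0.4870·48.6712] = 32.6230
Node 0 (S = 90): V_0 = e^(−0.025)·[0.5130·9.0239 + 0.4870·32.6230] = 20.0093

$20.01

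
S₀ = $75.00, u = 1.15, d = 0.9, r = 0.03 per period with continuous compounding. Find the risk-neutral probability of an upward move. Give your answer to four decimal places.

p = 0.5218

Risk-neutral probability p = (e^0.03 − 0.9)/(1.15 − 0.9) = 0.1305/0.2500 = 0.5218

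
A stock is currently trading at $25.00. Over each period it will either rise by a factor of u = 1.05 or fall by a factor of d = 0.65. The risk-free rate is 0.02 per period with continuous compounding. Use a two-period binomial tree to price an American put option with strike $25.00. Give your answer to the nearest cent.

Risk-neutral probability p = (e^0.02 − 0.65)/(1.05 − 0.65) = 0.3702/0.4000 = 0.9255
Terminal stock prices: S_uu = 27.56, S_ud = 17.06, S_dd = 10.56
Terminal payoffs (K − S): max(-2.562, 0) = 0, max(7.938, 0) = 7.938, max(14.44, 0) = 14.44
Node u (S = 26.25): continuation = e^(−0.02)·[0.9255·0.0000 + 0.0745·7.9375] = 0.5796; exercise value = 0.0000 ≤ continuation, so V_u = 0.5796
Node d (S = 16.25): continuation = e^(−0.02)·[0.9255·7.9375 + 0.0745·14.4375] = 8.2550; exercise value = 8.7500 > continuation, so V_d = 8.7500 (exercise)
Node 0 (S = 25): continuation = e^(−0.02)·[0.9255·0.5796 + 0.0745·8.7500] = 1.1647; exercise value = 0.0000 ≤ continuation, so V_0 = 1.1647

$1.16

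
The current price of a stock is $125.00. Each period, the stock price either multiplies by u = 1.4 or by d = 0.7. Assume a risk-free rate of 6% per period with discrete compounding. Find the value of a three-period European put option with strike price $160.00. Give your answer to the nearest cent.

$33.96

Risk-neutral probability p = (1 + 0.06 − 0.7)/(1.4 − 0.7) = 0.3600/0.7000 = 0.5143
Terminal stock prices: S_uuu = 343, S_uud = 171.5, S_udd = 85.75, S_ddd = 42.87
Terminal payoffs (K − S): max(-183, 0) = 0, max(-11.5, 0) = 0, max(74.25, 0) = 74.25, max(117.1, 0) = 117.1
Node uu (S = 245): V_uu = 1/1.06·[0.5143·0.0000 + 0.4857·0.0000] = 0.0000
Node ud (S = 122.5): V_ud = 1/1.06·[0.5143·0.0000 + 0.4857·74.2500] = 34.0229
Node dd (S = 61.25): V_dd = 1/1.06·[0.5143·74.2500 + 0.4857·117.1250] = 89.6934
Node u (S = 175): V_u = 1/1.06·[0.5143·0.0000 + 0.4857·34.0229] = 15.5900
Node d (S = 87.5): V_d = 1/1.06·[0.5143·34.0229 + 0.4857·89.6934] = 57.6065
Node 0 (S = 125): V_0 = 1/1.06·[0.5143·15.5900 + 0.4857·57.6065] = 33.9604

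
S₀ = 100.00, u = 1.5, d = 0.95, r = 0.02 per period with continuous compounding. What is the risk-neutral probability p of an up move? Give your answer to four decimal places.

Risk-neutral probability p = (e^0.02 − 0.95)/(1.5 − 0.95) = 0.0702/0.5500 = 0.1276

p = 0.1276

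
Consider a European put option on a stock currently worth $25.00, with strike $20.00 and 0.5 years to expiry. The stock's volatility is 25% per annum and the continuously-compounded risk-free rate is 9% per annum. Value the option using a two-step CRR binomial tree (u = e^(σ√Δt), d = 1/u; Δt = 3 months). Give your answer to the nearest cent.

$0.10

CRR parameters: u = e^(σ√Δt) = e^(0.25·√0.25) = 1.1331, d = 1/u = 0.8825
Per-period rate: rΔt = 0.09·0.25 = 0.0225, so R = e^0.0225 = 1.0228
Risk-neutral probability p = (e^0.0225 − 0.8825)/(1.1331 − 0.8825) = 0.1403/0.2507 = 0.5596
Terminal stock prices: S_uu = 32.1, S_ud = 25, S_dd = 19.47
Terminal payoffs (K − S): max(-12.1, 0) = 0, max(-5, 0) = 0, max(0.53, 0) = 0.53
Node u (S = 28.33): V_u = e^(−0.0225)·[0.5596·0.0000 + 0.4404·0.0000] = 0.0000
Node d (S = 22.06): V_d = e^(−0.0225)·[0.5596·0.0000 + 0.4404·0.5300] = 0.2282
Node 0 (S = 25): V_0 = e^(−0.0225)·[0.5596·0.0000 + 0.4404·0.2282] = 0.0983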